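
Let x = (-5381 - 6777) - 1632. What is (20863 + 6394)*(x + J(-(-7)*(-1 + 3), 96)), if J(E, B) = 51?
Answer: -374483923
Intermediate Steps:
x = -13790 (x = -12158 - 1632 = -13790)
(20863 + 6394)*(x + J(-(-7)*(-1 + 3), 96)) = (20863 + 6394)*(-13790 + 51) = 27257*(-13739) = -374483923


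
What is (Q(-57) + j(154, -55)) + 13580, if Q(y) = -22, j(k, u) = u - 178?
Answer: 13325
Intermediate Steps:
j(k, u) = -178 + u
(Q(-57) + j(154, -55)) + 13580 = (-22 + (-178 - 55)) + 13580 = (-22 - 233) + 13580 = -255 + 13580 = 13325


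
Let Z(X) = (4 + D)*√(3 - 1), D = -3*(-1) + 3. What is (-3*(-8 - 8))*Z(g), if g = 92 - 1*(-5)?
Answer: 480*√2 ≈ 678.82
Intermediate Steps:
D = 6 (D = 3 + 3 = 6)
g = 97 (g = 92 + 5 = 97)
Z(X) = 10*√2 (Z(X) = (4 + 6)*√(3 - 1) = 10*√2)
(-3*(-8 - 8))*Z(g) = (-3*(-8 - 8))*(10*√2) = (-3*(-16))*(10*√2) = 48*(10*√2) = 480*√2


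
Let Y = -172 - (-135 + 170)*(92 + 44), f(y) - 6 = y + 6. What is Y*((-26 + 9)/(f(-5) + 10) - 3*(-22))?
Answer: -320580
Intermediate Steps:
f(y) = 12 + y (f(y) = 6 + (y + 6) = 6 + (6 + y) = 12 + y)
Y = -4932 (Y = -172 - 35*136 = -172 - 1*4760 = -172 - 4760 = -4932)
Y*((-26 + 9)/(f(-5) + 10) - 3*(-22)) = -4932*((-26 + 9)/((12 - 5) + 10) - 3*(-22)) = -4932*(-17/(7 + 10) + 66) = -4932*(-17/17 + 66) = -4932*(-17*1/17 + 66) = -4932*(-1 + 66) = -4932*65 = -320580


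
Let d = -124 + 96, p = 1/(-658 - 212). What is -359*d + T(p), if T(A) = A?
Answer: 8745239/870 ≈ 10052.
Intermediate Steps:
p = -1/870 (p = 1/(-870) = -1/870 ≈ -0.0011494)
d = -28
-359*d + T(p) = -359*(-28) - 1/870 = 10052 - 1/870 = 8745239/870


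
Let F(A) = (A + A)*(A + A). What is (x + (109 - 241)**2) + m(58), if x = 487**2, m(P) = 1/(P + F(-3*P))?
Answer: 30846997067/121162 ≈ 2.5459e+5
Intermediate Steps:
F(A) = 4*A**2 (F(A) = (2*A)*(2*A) = 4*A**2)
m(P) = 1/(P + 36*P**2) (m(P) = 1/(P + 4*(-3*P)**2) = 1/(P + 4*(9*P**2)) = 1/(P + 36*P**2))
x = 237169
(x + (109 - 241)**2) + m(58) = (237169 + (109 - 241)**2) + 1/(58*(1 + 36*58)) = (237169 + (-132)**2) + 1/(58*(1 + 2088)) = (237169 + 17424) + (1/58)/2089 = 254593 + (1/58)*(1/2089) = 254593 + 1/121162 = 30846997067/121162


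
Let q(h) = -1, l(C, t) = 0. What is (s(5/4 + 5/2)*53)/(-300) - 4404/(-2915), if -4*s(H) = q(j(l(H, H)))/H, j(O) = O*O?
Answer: 3932701/2623500 ≈ 1.4990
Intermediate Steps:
j(O) = O²
s(H) = 1/(4*H) (s(H) = -(-1)/(4*H) = 1/(4*H))
(s(5/4 + 5/2)*53)/(-300) - 4404/(-2915) = ((1/(4*(5/4 + 5/2)))*53)/(-300) - 4404/(-2915) = ((1/(4*(5*(¼) + 5*(½))))*53)*(-1/300) - 4404*(-1/2915) = ((1/(4*(5/4 + 5/2)))*53)*(-1/300) + 4404/2915 = ((1/(4*(15/4)))*53)*(-1/300) + 4404/2915 = (((¼)*(4/15))*53)*(-1/300) + 4404/2915 = ((1/15)*53)*(-1/300) + 4404/2915 = (53/15)*(-1/300) + 4404/2915 = -53/4500 + 4404/2915 = 3932701/2623500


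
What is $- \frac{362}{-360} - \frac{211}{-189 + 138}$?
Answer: $\frac{15737}{3060} \approx 5.1428$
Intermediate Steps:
$- \frac{362}{-360} - \frac{211}{-189 + 138} = \left(-362\right) \left(- \frac{1}{360}\right) - \frac{211}{-51} = \frac{181}{180} - - \frac{211}{51} = \frac{181}{180} + \frac{211}{51} = \frac{15737}{3060}$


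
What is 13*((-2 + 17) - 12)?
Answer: 39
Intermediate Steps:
13*((-2 + 17) - 12) = 13*(15 - 12) = 13*3 = 39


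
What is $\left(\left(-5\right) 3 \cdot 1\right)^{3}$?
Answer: $-3375$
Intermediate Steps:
$\left(\left(-5\right) 3 \cdot 1\right)^{3} = \left(\left(-15\right) 1\right)^{3} = \left(-15\right)^{3} = -3375$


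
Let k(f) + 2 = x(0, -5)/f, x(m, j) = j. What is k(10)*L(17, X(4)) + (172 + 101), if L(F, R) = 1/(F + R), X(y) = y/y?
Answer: 9823/36 ≈ 272.86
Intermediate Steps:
X(y) = 1
k(f) = -2 - 5/f
k(10)*L(17, X(4)) + (172 + 101) = (-2 - 5/10)/(17 + 1) + (172 + 101) = (-2 - 5*⅒)/18 + 273 = (-2 - ½)*(1/18) + 273 = -5/2*1/18 + 273 = -5/36 + 273 = 9823/36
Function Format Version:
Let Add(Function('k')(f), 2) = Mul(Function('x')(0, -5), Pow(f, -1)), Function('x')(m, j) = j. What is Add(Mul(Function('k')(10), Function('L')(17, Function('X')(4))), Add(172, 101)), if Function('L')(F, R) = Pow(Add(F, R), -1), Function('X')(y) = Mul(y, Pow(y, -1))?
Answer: Rational(9823, 36) ≈ 272.86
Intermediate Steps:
Function('X')(y) = 1
Function('k')(f) = Add(-2, Mul(-5, Pow(f, -1)))
Add(Mul(Function('k')(10), Function('L')(17, Function('X')(4))), Add(172, 101)) = Add(Mul(Add(-2, Mul(-5, Pow(10, -1))), Pow(Add(17, 1), -1)), Add(172, 101)) = Add(Mul(Add(-2, Mul(-5, Rational(1, 10))), Pow(18, -1)), 273) = Add(Mul(Add(-2, Rational(-1, 2)), Rational(1, 18)), 273) = Add(Mul(Rational(-5, 2), Rational(1, 18)), 273) = Add(Rational(-5, 36), 273) = Rational(9823, 36)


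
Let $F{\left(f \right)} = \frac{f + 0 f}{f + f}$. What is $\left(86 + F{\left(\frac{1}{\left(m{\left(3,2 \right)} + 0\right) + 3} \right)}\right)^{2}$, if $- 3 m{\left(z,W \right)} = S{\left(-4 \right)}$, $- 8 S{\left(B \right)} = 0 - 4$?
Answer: $\frac{29929}{4} \approx 7482.3$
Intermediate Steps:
$S{\left(B \right)} = \frac{1}{2}$ ($S{\left(B \right)} = - \frac{0 - 4}{8} = \left(- \frac{1}{8}\right) \left(-4\right) = \frac{1}{2}$)
$m{\left(z,W \right)} = - \frac{1}{6}$ ($m{\left(z,W \right)} = \left(- \frac{1}{3}\right) \frac{1}{2} = - \frac{1}{6}$)
$F{\left(f \right)} = \frac{1}{2}$ ($F{\left(f \right)} = \frac{f + 0}{2 f} = f \frac{1}{2 f} = \frac{1}{2}$)
$\left(86 + F{\left(\frac{1}{\left(m{\left(3,2 \right)} + 0\right) + 3} \right)}\right)^{2} = \left(86 + \frac{1}{2}\right)^{2} = \left(\frac{173}{2}\right)^{2} = \frac{29929}{4}$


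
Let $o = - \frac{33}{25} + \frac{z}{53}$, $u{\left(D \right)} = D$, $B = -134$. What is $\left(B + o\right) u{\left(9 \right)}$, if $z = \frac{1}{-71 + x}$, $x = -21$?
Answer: $- \frac{148459797}{121900} \approx -1217.9$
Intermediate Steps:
$z = - \frac{1}{92}$ ($z = \frac{1}{-71 - 21} = \frac{1}{-92} = - \frac{1}{92} \approx -0.01087$)
$o = - \frac{160933}{121900}$ ($o = - \frac{33}{25} - \frac{1}{92 \cdot 53} = \left(-33\right) \frac{1}{25} - \frac{1}{4876} = - \frac{33}{25} - \frac{1}{4876} = - \frac{160933}{121900} \approx -1.3202$)
$\left(B + o\right) u{\left(9 \right)} = \left(-134 - \frac{160933}{121900}\right) 9 = \left(- \frac{16495533}{121900}\right) 9 = - \frac{148459797}{121900}$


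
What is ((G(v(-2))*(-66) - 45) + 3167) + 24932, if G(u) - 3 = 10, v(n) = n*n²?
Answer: 27196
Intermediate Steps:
v(n) = n³
G(u) = 13 (G(u) = 3 + 10 = 13)
((G(v(-2))*(-66) - 45) + 3167) + 24932 = ((13*(-66) - 45) + 3167) + 24932 = ((-858 - 45) + 3167) + 24932 = (-903 + 3167) + 24932 = 2264 + 24932 = 27196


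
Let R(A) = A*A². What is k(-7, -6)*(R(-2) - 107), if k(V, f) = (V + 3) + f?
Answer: 1150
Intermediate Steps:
k(V, f) = 3 + V + f (k(V, f) = (3 + V) + f = 3 + V + f)
R(A) = A³
k(-7, -6)*(R(-2) - 107) = (3 - 7 - 6)*((-2)³ - 107) = -10*(-8 - 107) = -10*(-115) = 1150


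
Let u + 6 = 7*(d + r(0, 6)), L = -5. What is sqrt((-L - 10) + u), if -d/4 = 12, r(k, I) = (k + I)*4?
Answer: I*sqrt(179) ≈ 13.379*I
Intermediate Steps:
r(k, I) = 4*I + 4*k (r(k, I) = (I + k)*4 = 4*I + 4*k)
d = -48 (d = -4*12 = -48)
u = -174 (u = -6 + 7*(-48 + (4*6 + 4*0)) = -6 + 7*(-48 + (24 + 0)) = -6 + 7*(-48 + 24) = -6 + 7*(-24) = -6 - 168 = -174)
sqrt((-L - 10) + u) = sqrt((-1*(-5) - 10) - 174) = sqrt((5 - 10) - 174) = sqrt(-5 - 174) = sqrt(-179) = I*sqrt(179)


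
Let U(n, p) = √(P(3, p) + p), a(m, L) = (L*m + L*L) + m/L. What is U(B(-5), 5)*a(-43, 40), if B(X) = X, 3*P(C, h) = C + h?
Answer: -4843*√69/120 ≈ -335.24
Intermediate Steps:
P(C, h) = C/3 + h/3 (P(C, h) = (C + h)/3 = C/3 + h/3)
a(m, L) = L² + L*m + m/L (a(m, L) = (L*m + L²) + m/L = (L² + L*m) + m/L = L² + L*m + m/L)
U(n, p) = √(1 + 4*p/3) (U(n, p) = √(((⅓)*3 + p/3) + p) = √((1 + p/3) + p) = √(1 + 4*p/3))
U(B(-5), 5)*a(-43, 40) = (√(9 + 12*5)/3)*((-43 + 40²*(40 - 43))/40) = (√(9 + 60)/3)*((-43 + 1600*(-3))/40) = (√69/3)*((-43 - 4800)/40) = (√69/3)*((1/40)*(-4843)) = (√69/3)*(-4843/40) = -4843*√69/120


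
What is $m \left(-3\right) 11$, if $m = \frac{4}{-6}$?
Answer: $22$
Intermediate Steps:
$m = - \frac{2}{3}$ ($m = 4 \left(- \frac{1}{6}\right) = - \frac{2}{3} \approx -0.66667$)
$m \left(-3\right) 11 = \left(- \frac{2}{3}\right) \left(-3\right) 11 = 2 \cdot 11 = 22$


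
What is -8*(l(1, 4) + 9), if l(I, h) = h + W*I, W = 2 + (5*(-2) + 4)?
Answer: -72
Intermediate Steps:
W = -4 (W = 2 + (-10 + 4) = 2 - 6 = -4)
l(I, h) = h - 4*I
-8*(l(1, 4) + 9) = -8*((4 - 4*1) + 9) = -8*((4 - 4) + 9) = -8*(0 + 9) = -8*9 = -72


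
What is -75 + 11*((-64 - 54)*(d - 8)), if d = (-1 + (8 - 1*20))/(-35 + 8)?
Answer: 261469/27 ≈ 9684.0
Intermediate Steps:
d = 13/27 (d = (-1 + (8 - 20))/(-27) = (-1 - 12)*(-1/27) = -13*(-1/27) = 13/27 ≈ 0.48148)
-75 + 11*((-64 - 54)*(d - 8)) = -75 + 11*((-64 - 54)*(13/27 - 8)) = -75 + 11*(-118*(-203/27)) = -75 + 11*(23954/27) = -75 + 263494/27 = 261469/27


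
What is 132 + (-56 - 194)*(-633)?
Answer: 158382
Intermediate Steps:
132 + (-56 - 194)*(-633) = 132 - 250*(-633) = 132 + 158250 = 158382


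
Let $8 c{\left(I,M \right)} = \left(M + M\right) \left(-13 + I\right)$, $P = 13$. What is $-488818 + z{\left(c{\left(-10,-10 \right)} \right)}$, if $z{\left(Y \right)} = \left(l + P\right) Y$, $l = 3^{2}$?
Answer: $-487553$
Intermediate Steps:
$l = 9$
$c{\left(I,M \right)} = \frac{M \left(-13 + I\right)}{4}$ ($c{\left(I,M \right)} = \frac{\left(M + M\right) \left(-13 + I\right)}{8} = \frac{2 M \left(-13 + I\right)}{8} = \frac{M \left(-13 + I\right)}{4}$)
$z{\left(Y \right)} = 22 Y$ ($z{\left(Y \right)} = \left(9 + 13\right) Y = 22 Y$)
$-488818 + z{\left(c{\left(-10,-10 \right)} \right)} = -488818 + 22 \cdot \frac{1}{4} \left(-10\right) \left(-13 - 10\right) = -488818 + 22 \cdot \frac{1}{4} \left(-10\right) \left(-23\right) = -488818 + 22 \cdot \frac{115}{2} = -488818 + 1265 = -487553$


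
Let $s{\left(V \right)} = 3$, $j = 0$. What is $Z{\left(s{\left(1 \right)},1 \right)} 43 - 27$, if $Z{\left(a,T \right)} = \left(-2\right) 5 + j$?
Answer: $-457$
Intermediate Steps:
$Z{\left(a,T \right)} = -10$ ($Z{\left(a,T \right)} = \left(-2\right) 5 + 0 = -10 + 0 = -10$)
$Z{\left(s{\left(1 \right)},1 \right)} 43 - 27 = \left(-10\right) 43 - 27 = -430 - 27 = -457$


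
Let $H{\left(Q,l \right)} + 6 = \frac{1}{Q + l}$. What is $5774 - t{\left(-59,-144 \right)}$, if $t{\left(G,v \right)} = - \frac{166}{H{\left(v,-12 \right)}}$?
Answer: $\frac{5384342}{937} \approx 5746.4$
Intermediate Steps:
$H{\left(Q,l \right)} = -6 + \frac{1}{Q + l}$
$t{\left(G,v \right)} = - \frac{166 \left(-12 + v\right)}{73 - 6 v}$ ($t{\left(G,v \right)} = - \frac{166}{\frac{1}{v - 12} \left(1 - 6 v - -72\right)} = - \frac{166}{\frac{1}{-12 + v} \left(1 - 6 v + 72\right)} = - \frac{166}{\frac{1}{-12 + v} \left(73 - 6 v\right)} = - 166 \frac{-12 + v}{73 - 6 v} = - \frac{166 \left(-12 + v\right)}{73 - 6 v}$)
$5774 - t{\left(-59,-144 \right)} = 5774 - \frac{166 \left(-12 - 144\right)}{-73 + 6 \left(-144\right)} = 5774 - 166 \frac{1}{-73 - 864} \left(-156\right) = 5774 - 166 \frac{1}{-937} \left(-156\right) = 5774 - 166 \left(- \frac{1}{937}\right) \left(-156\right) = 5774 - \frac{25896}{937} = \frac{5384342}{937}$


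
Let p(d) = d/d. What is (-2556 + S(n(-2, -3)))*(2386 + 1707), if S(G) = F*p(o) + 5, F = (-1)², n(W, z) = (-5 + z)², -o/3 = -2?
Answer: -10437150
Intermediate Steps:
o = 6 (o = -3*(-2) = 6)
p(d) = 1
F = 1
S(G) = 6 (S(G) = 1*1 + 5 = 1 + 5 = 6)
(-2556 + S(n(-2, -3)))*(2386 + 1707) = (-2556 + 6)*(2386 + 1707) = -2550*4093 = -10437150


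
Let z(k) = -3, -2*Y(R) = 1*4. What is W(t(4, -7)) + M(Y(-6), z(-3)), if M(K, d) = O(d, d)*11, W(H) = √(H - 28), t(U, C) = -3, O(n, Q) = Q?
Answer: -33 + I*√31 ≈ -33.0 + 5.5678*I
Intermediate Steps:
Y(R) = -2 (Y(R) = -4/2 = -½*4 = -2)
W(H) = √(-28 + H)
M(K, d) = 11*d (M(K, d) = d*11 = 11*d)
W(t(4, -7)) + M(Y(-6), z(-3)) = √(-28 - 3) + 11*(-3) = √(-31) - 33 = I*√31 - 33 = -33 + I*√31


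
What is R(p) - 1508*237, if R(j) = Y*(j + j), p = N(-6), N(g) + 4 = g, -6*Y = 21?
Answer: -357326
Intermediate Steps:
Y = -7/2 (Y = -⅙*21 = -7/2 ≈ -3.5000)
N(g) = -4 + g
p = -10 (p = -4 - 6 = -10)
R(j) = -7*j (R(j) = -7*(j + j)/2 = -7*j)
R(p) - 1508*237 = -7*(-10) - 1508*237 = 70 - 357396 = -357326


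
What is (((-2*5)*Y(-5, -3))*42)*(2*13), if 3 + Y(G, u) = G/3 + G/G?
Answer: 40040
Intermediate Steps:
Y(G, u) = -2 + G/3 (Y(G, u) = -3 + (G/3 + G/G) = -3 + (G*(1/3) + 1) = -3 + (G/3 + 1) = -3 + (1 + G/3) = -2 + G/3)
(((-2*5)*Y(-5, -3))*42)*(2*13) = (((-2*5)*(-2 + (1/3)*(-5)))*42)*(2*13) = (-10*(-2 - 5/3)*42)*26 = (-10*(-11/3)*42)*26 = ((110/3)*42)*26 = 1540*26 = 40040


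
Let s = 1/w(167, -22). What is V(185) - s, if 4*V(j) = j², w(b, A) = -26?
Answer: 444927/52 ≈ 8556.3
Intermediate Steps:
V(j) = j²/4
s = -1/26 (s = 1/(-26) = -1/26 ≈ -0.038462)
V(185) - s = (¼)*185² - 1*(-1/26) = (¼)*34225 + 1/26 = 34225/4 + 1/26 = 444927/52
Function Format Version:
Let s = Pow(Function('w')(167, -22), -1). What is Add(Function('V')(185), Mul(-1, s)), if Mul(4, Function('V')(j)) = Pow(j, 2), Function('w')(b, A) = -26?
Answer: Rational(444927, 52) ≈ 8556.3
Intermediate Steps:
Function('V')(j) = Mul(Rational(1, 4), Pow(j, 2))
s = Rational(-1, 26) (s = Pow(-26, -1) = Rational(-1, 26) ≈ -0.038462)
Add(Function('V')(185), Mul(-1, s)) = Add(Mul(Rational(1, 4), Pow(185, 2)), Mul(-1, Rational(-1, 26))) = Add(Mul(Rational(1, 4), 34225), Rational(1, 26)) = Add(Rational(34225, 4), Rational(1, 26)) = Rational(444927, 52)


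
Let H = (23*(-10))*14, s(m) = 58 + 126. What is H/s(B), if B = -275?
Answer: -35/2 ≈ -17.500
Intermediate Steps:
s(m) = 184
H = -3220 (H = -230*14 = -3220)
H/s(B) = -3220/184 = -3220*1/184 = -35/2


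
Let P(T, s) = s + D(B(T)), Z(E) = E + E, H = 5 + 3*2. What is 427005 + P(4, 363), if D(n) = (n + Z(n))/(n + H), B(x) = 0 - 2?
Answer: 1282102/3 ≈ 4.2737e+5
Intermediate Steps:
B(x) = -2
H = 11 (H = 5 + 6 = 11)
Z(E) = 2*E
D(n) = 3*n/(11 + n) (D(n) = (n + 2*n)/(n + 11) = (3*n)/(11 + n) = 3*n/(11 + n))
P(T, s) = -⅔ + s (P(T, s) = s + 3*(-2)/(11 - 2) = s + 3*(-2)/9 = s + 3*(-2)*(⅑) = s - ⅔ = -⅔ + s)
427005 + P(4, 363) = 427005 + (-⅔ + 363) = 427005 + 1087/3 = 1282102/3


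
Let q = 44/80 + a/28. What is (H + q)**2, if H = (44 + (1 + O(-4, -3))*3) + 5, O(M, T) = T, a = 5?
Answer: 9369721/4900 ≈ 1912.2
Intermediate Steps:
q = 51/70 (q = 44/80 + 5/28 = 44*(1/80) + 5*(1/28) = 11/20 + 5/28 = 51/70 ≈ 0.72857)
H = 43 (H = (44 + (1 - 3)*3) + 5 = (44 - 2*3) + 5 = (44 - 6) + 5 = 38 + 5 = 43)
(H + q)**2 = (43 + 51/70)**2 = (3061/70)**2 = 9369721/4900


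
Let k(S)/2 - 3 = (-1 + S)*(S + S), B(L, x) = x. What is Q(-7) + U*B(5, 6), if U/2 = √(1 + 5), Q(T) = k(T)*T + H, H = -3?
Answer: -1613 + 12*√6 ≈ -1583.6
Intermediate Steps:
k(S) = 6 + 4*S*(-1 + S) (k(S) = 6 + 2*((-1 + S)*(S + S)) = 6 + 2*((-1 + S)*(2*S)) = 6 + 2*(2*S*(-1 + S)) = 6 + 4*S*(-1 + S))
Q(T) = -3 + T*(6 - 4*T + 4*T²) (Q(T) = (6 - 4*T + 4*T²)*T - 3 = T*(6 - 4*T + 4*T²) - 3 = -3 + T*(6 - 4*T + 4*T²))
U = 2*√6 (U = 2*√(1 + 5) = 2*√6 ≈ 4.8990)
Q(-7) + U*B(5, 6) = (-3 + 2*(-7)*(3 - 2*(-7) + 2*(-7)²)) + (2*√6)*6 = (-3 + 2*(-7)*(3 + 14 + 2*49)) + 12*√6 = (-3 + 2*(-7)*(3 + 14 + 98)) + 12*√6 = (-3 + 2*(-7)*115) + 12*√6 = (-3 - 1610) + 12*√6 = -1613 + 12*√6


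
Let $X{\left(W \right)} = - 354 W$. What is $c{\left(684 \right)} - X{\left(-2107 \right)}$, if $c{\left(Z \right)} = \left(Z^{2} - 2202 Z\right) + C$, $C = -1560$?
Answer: $-1785750$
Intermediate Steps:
$c{\left(Z \right)} = -1560 + Z^{2} - 2202 Z$ ($c{\left(Z \right)} = \left(Z^{2} - 2202 Z\right) - 1560 = -1560 + Z^{2} - 2202 Z$)
$c{\left(684 \right)} - X{\left(-2107 \right)} = \left(-1560 + 684^{2} - 1506168\right) - \left(-354\right) \left(-2107\right) = \left(-1560 + 467856 - 1506168\right) - 745878 = -1039872 - 745878 = -1785750$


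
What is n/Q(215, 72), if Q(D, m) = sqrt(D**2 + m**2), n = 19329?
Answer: 19329*sqrt(51409)/51409 ≈ 85.249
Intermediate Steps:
n/Q(215, 72) = 19329/(sqrt(215**2 + 72**2)) = 19329/(sqrt(46225 + 5184)) = 19329/(sqrt(51409)) = 19329*(sqrt(51409)/51409) = 19329*sqrt(51409)/51409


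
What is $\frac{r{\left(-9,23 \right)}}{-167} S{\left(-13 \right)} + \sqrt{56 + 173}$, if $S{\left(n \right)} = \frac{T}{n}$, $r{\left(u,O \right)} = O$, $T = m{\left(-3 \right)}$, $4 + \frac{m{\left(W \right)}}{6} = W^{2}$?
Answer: $\frac{690}{2171} + \sqrt{229} \approx 15.451$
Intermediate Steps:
$m{\left(W \right)} = -24 + 6 W^{2}$
$T = 30$ ($T = -24 + 6 \left(-3\right)^{2} = -24 + 6 \cdot 9 = -24 + 54 = 30$)
$S{\left(n \right)} = \frac{30}{n}$
$\frac{r{\left(-9,23 \right)}}{-167} S{\left(-13 \right)} + \sqrt{56 + 173} = \frac{23}{-167} \frac{30}{-13} + \sqrt{56 + 173} = 23 \left(- \frac{1}{167}\right) 30 \left(- \frac{1}{13}\right) + \sqrt{229} = \left(- \frac{23}{167}\right) \left(- \frac{30}{13}\right) + \sqrt{229} = \frac{690}{2171} + \sqrt{229}$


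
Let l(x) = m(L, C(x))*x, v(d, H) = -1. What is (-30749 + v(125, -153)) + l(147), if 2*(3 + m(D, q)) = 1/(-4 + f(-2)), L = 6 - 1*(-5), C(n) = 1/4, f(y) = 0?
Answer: -249675/8 ≈ -31209.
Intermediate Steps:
C(n) = ¼
L = 11 (L = 6 + 5 = 11)
m(D, q) = -25/8 (m(D, q) = -3 + 1/(2*(-4 + 0)) = -3 + (½)/(-4) = -3 + (½)*(-¼) = -3 - ⅛ = -25/8)
l(x) = -25*x/8
(-30749 + v(125, -153)) + l(147) = (-30749 - 1) - 25/8*147 = -30750 - 3675/8 = -249675/8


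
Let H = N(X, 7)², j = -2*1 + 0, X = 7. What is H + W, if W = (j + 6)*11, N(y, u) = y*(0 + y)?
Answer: 2445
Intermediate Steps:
N(y, u) = y² (N(y, u) = y*y = y²)
j = -2 (j = -2 + 0 = -2)
W = 44 (W = (-2 + 6)*11 = 4*11 = 44)
H = 2401 (H = (7²)² = 49² = 2401)
H + W = 2401 + 44 = 2445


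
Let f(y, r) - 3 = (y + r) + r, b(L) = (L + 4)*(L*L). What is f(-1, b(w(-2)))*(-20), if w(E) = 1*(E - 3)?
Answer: 960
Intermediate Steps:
w(E) = -3 + E (w(E) = 1*(-3 + E) = -3 + E)
b(L) = L²*(4 + L) (b(L) = (4 + L)*L² = L²*(4 + L))
f(y, r) = 3 + y + 2*r (f(y, r) = 3 + ((y + r) + r) = 3 + ((r + y) + r) = 3 + (y + 2*r) = 3 + y + 2*r)
f(-1, b(w(-2)))*(-20) = (3 - 1 + 2*((-3 - 2)²*(4 + (-3 - 2))))*(-20) = (3 - 1 + 2*((-5)²*(4 - 5)))*(-20) = (3 - 1 + 2*(25*(-1)))*(-20) = (3 - 1 + 2*(-25))*(-20) = (3 - 1 - 50)*(-20) = -48*(-20) = 960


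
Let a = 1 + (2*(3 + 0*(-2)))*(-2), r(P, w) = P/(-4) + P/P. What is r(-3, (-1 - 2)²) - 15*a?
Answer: 667/4 ≈ 166.75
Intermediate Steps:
r(P, w) = 1 - P/4 (r(P, w) = P*(-¼) + 1 = -P/4 + 1 = 1 - P/4)
a = -11 (a = 1 + (2*(3 + 0))*(-2) = 1 + (2*3)*(-2) = 1 + 6*(-2) = 1 - 12 = -11)
r(-3, (-1 - 2)²) - 15*a = (1 - ¼*(-3)) - 15*(-11) = (1 + ¾) + 165 = 7/4 + 165 = 667/4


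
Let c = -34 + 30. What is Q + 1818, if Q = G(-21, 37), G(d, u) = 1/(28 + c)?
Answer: 43633/24 ≈ 1818.0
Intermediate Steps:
c = -4
G(d, u) = 1/24 (G(d, u) = 1/(28 - 4) = 1/24)
Q = 1/24 ≈ 0.041667
Q + 1818 = 1/24 + 1818 = 43633/24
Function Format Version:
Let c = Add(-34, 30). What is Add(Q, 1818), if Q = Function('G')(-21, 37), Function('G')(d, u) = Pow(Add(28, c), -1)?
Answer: Rational(43633, 24) ≈ 1818.0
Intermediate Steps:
c = -4
Function('G')(d, u) = Rational(1, 24) (Function('G')(d, u) = Pow(Add(28, -4), -1) = Pow(24, -1) = Rational(1, 24))
Q = Rational(1, 24) ≈ 0.041667
Add(Q, 1818) = Add(Rational(1, 24), 1818) = Rational(43633, 24)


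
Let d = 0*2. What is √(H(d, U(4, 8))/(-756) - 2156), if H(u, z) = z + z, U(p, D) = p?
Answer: I*√8557206/63 ≈ 46.433*I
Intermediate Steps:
d = 0
H(u, z) = 2*z
√(H(d, U(4, 8))/(-756) - 2156) = √((2*4)/(-756) - 2156) = √(8*(-1/756) - 2156) = √(-2/189 - 2156) = √(-407486/189) = I*√8557206/63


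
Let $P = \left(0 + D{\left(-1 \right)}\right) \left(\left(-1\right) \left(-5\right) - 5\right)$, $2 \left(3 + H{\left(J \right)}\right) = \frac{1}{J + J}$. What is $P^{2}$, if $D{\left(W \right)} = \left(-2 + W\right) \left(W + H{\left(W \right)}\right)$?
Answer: $0$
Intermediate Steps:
$H{\left(J \right)} = -3 + \frac{1}{4 J}$ ($H{\left(J \right)} = -3 + \frac{1}{2 \left(J + J\right)} = -3 + \frac{1}{2 \cdot 2 J} = -3 + \frac{\frac{1}{2} \frac{1}{J}}{2} = -3 + \frac{1}{4 J}$)
$D{\left(W \right)} = \left(-2 + W\right) \left(-3 + W + \frac{1}{4 W}\right)$ ($D{\left(W \right)} = \left(-2 + W\right) \left(W - \left(3 - \frac{1}{4 W}\right)\right) = \left(-2 + W\right) \left(-3 + W + \frac{1}{4 W}\right)$)
$P = 0$ ($P = \left(0 + \left(\frac{25}{4} + \left(-1\right)^{2} - -5 - \frac{1}{2 \left(-1\right)}\right)\right) \left(\left(-1\right) \left(-5\right) - 5\right) = \left(0 + \left(\frac{25}{4} + 1 + 5 - - \frac{1}{2}\right)\right) \left(5 - 5\right) = \left(0 + \left(\frac{25}{4} + 1 + 5 + \frac{1}{2}\right)\right) 0 = \left(0 + \frac{51}{4}\right) 0 = \frac{51}{4} \cdot 0 = 0$)
$P^{2} = 0^{2} = 0$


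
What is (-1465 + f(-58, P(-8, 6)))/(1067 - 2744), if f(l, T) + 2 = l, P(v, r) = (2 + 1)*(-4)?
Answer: 1525/1677 ≈ 0.90936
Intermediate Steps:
P(v, r) = -12 (P(v, r) = 3*(-4) = -12)
f(l, T) = -2 + l
(-1465 + f(-58, P(-8, 6)))/(1067 - 2744) = (-1465 + (-2 - 58))/(1067 - 2744) = (-1465 - 60)/(-1677) = -1525*(-1/1677) = 1525/1677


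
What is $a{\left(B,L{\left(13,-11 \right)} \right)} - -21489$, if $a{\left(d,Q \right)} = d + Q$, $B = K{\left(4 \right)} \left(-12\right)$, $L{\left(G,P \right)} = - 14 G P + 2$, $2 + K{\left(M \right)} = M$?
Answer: $23469$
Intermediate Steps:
$K{\left(M \right)} = -2 + M$
$L{\left(G,P \right)} = 2 - 14 G P$ ($L{\left(G,P \right)} = - 14 G P + 2 = 2 - 14 G P$)
$B = -24$ ($B = \left(-2 + 4\right) \left(-12\right) = 2 \left(-12\right) = -24$)
$a{\left(d,Q \right)} = Q + d$
$a{\left(B,L{\left(13,-11 \right)} \right)} - -21489 = \left(\left(2 - 182 \left(-11\right)\right) - 24\right) - -21489 = \left(\left(2 + 2002\right) - 24\right) + 21489 = \left(2004 - 24\right) + 21489 = 1980 + 21489 = 23469$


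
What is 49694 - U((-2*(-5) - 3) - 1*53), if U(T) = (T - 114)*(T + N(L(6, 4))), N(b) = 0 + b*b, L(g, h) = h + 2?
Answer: 48094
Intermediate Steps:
L(g, h) = 2 + h
N(b) = b**2 (N(b) = 0 + b**2 = b**2)
U(T) = (-114 + T)*(36 + T) (U(T) = (T - 114)*(T + (2 + 4)**2) = (-114 + T)*(T + 6**2) = (-114 + T)*(T + 36) = (-114 + T)*(36 + T))
49694 - U((-2*(-5) - 3) - 1*53) = 49694 - (-4104 + ((-2*(-5) - 3) - 1*53)**2 - 78*((-2*(-5) - 3) - 1*53)) = 49694 - (-4104 + ((10 - 3) - 53)**2 - 78*((10 - 3) - 53)) = 49694 - (-4104 + (7 - 53)**2 - 78*(7 - 53)) = 49694 - (-4104 + (-46)**2 - 78*(-46)) = 49694 - (-4104 + 2116 + 3588) = 49694 - 1*1600 = 49694 - 1600 = 48094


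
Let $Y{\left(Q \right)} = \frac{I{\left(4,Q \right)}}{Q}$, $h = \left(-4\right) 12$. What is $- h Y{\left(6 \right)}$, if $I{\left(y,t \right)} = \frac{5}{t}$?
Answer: $\frac{20}{3} \approx 6.6667$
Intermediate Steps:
$h = -48$
$Y{\left(Q \right)} = \frac{5}{Q^{2}}$ ($Y{\left(Q \right)} = \frac{5 \frac{1}{Q}}{Q} = \frac{5}{Q^{2}}$)
$- h Y{\left(6 \right)} = - \left(-48\right) \frac{5}{36} = - \left(-48\right) 5 \cdot \frac{1}{36} = - \frac{\left(-48\right) 5}{36} = \left(-1\right) \left(- \frac{20}{3}\right) = \frac{20}{3}$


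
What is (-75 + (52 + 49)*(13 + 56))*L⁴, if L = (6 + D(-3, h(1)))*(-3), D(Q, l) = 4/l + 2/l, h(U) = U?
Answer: 11579272704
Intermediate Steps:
D(Q, l) = 6/l
L = -36 (L = (6 + 6/1)*(-3) = (6 + 6*1)*(-3) = (6 + 6)*(-3) = 12*(-3) = -36)
(-75 + (52 + 49)*(13 + 56))*L⁴ = (-75 + (52 + 49)*(13 + 56))*(-36)⁴ = (-75 + 101*69)*1679616 = (-75 + 6969)*1679616 = 6894*1679616 = 11579272704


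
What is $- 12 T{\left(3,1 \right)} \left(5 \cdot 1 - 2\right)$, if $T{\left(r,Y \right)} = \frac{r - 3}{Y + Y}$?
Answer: $0$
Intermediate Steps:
$T{\left(r,Y \right)} = \frac{-3 + r}{2 Y}$
$- 12 T{\left(3,1 \right)} \left(5 \cdot 1 - 2\right) = - 12 \frac{-3 + 3}{2 \cdot 1} \left(5 \cdot 1 - 2\right) = - 12 \cdot \frac{1}{2} \cdot 1 \cdot 0 \left(5 - 2\right) = \left(-12\right) 0 \cdot 3 = 0 \cdot 3 = 0$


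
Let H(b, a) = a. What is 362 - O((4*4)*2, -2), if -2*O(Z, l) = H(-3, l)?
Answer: 361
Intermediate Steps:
O(Z, l) = -l/2
362 - O((4*4)*2, -2) = 362 - (-1)*(-2)/2 = 362 - 1*1 = 362 - 1 = 361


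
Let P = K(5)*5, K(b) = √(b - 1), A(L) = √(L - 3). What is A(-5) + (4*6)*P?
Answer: 240 + 2*I*√2 ≈ 240.0 + 2.8284*I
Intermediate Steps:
A(L) = √(-3 + L)
K(b) = √(-1 + b)
P = 10 (P = √(-1 + 5)*5 = √4*5 = 2*5 = 10)
A(-5) + (4*6)*P = √(-3 - 5) + (4*6)*10 = √(-8) + 24*10 = 2*I*√2 + 240 = 240 + 2*I*√2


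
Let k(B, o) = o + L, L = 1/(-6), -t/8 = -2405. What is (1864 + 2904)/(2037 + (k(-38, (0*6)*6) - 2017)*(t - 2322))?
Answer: -7152/51186583 ≈ -0.00013972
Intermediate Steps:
t = 19240 (t = -8*(-2405) = 19240)
L = -⅙ ≈ -0.16667
k(B, o) = -⅙ + o (k(B, o) = o - ⅙ = -⅙ + o)
(1864 + 2904)/(2037 + (k(-38, (0*6)*6) - 2017)*(t - 2322)) = (1864 + 2904)/(2037 + ((-⅙ + (0*6)*6) - 2017)*(19240 - 2322)) = 4768/(2037 + ((-⅙ + 0*6) - 2017)*16918) = 4768/(2037 + ((-⅙ + 0) - 2017)*16918) = 4768/(2037 + (-⅙ - 2017)*16918) = 4768/(2037 - 12103/6*16918) = 4768/(2037 - 102379277/3) = 4768/(-102373166/3) = 4768*(-3/102373166) = -7152/51186583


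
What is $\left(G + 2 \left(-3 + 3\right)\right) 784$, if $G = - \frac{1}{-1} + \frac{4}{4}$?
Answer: $1568$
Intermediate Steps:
$G = 2$ ($G = \left(-1\right) \left(-1\right) + 4 \cdot \frac{1}{4} = 1 + 1 = 2$)
$\left(G + 2 \left(-3 + 3\right)\right) 784 = \left(2 + 2 \left(-3 + 3\right)\right) 784 = \left(2 + 2 \cdot 0\right) 784 = \left(2 + 0\right) 784 = 2 \cdot 784 = 1568$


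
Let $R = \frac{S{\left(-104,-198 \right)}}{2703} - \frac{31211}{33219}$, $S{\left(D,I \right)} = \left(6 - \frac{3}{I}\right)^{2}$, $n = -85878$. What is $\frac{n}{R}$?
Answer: $\frac{3732156817739064}{40250118353} \approx 92724.0$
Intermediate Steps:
$R = - \frac{40250118353}{43458823188}$ ($R = \frac{9 \cdot \frac{1}{39204} \left(-1 + 2 \left(-198\right)\right)^{2}}{2703} - \frac{31211}{33219} = 9 \cdot \frac{1}{39204} \left(-1 - 396\right)^{2} \cdot \frac{1}{2703} - \frac{31211}{33219} = 9 \cdot \frac{1}{39204} \left(-397\right)^{2} \cdot \frac{1}{2703} - \frac{31211}{33219} = 9 \cdot \frac{1}{39204} \cdot 157609 \cdot \frac{1}{2703} - \frac{31211}{33219} = \frac{157609}{4356} \cdot \frac{1}{2703} - \frac{31211}{33219} = \frac{157609}{11774268} - \frac{31211}{33219} = - \frac{40250118353}{43458823188} \approx -0.92617$)
$\frac{n}{R} = - \frac{85878}{- \frac{40250118353}{43458823188}} = \left(-85878\right) \left(- \frac{43458823188}{40250118353}\right) = \frac{3732156817739064}{40250118353}$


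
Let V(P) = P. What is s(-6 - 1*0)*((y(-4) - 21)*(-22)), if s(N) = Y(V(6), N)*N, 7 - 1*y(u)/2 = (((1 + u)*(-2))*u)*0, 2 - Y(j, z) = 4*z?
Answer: -24024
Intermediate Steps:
Y(j, z) = 2 - 4*z
y(u) = 14 (y(u) = 14 - 2*((1 + u)*(-2))*u*0 = 14 - 2*(-2 - 2*u)*u*0 = 14 - 2*u*(-2 - 2*u)*0 = 14 - 2*0 = 14 + 0 = 14)
s(N) = N*(2 - 4*N) (s(N) = (2 - 4*N)*N = N*(2 - 4*N))
s(-6 - 1*0)*((y(-4) - 21)*(-22)) = (2*(-6 - 1*0)*(1 - 2*(-6 - 1*0)))*((14 - 21)*(-22)) = (2*(-6 + 0)*(1 - 2*(-6 + 0)))*(-7*(-22)) = (2*(-6)*(1 - 2*(-6)))*154 = (2*(-6)*(1 + 12))*154 = (2*(-6)*13)*154 = -156*154 = -24024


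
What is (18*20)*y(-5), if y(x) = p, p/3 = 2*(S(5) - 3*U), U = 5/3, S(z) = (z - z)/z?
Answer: -10800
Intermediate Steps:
S(z) = 0 (S(z) = 0/z = 0)
U = 5/3 (U = 5*(⅓) = 5/3 ≈ 1.6667)
p = -30 (p = 3*(2*(0 - 3*5/3)) = 3*(2*(0 - 5)) = 3*(2*(-5)) = 3*(-10) = -30)
y(x) = -30
(18*20)*y(-5) = (18*20)*(-30) = 360*(-30) = -10800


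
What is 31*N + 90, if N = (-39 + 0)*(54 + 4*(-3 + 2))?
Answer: -60360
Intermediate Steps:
N = -1950 (N = -39*(54 + 4*(-1)) = -39*(54 - 4) = -39*50 = -1950)
31*N + 90 = 31*(-1950) + 90 = -60450 + 90 = -60360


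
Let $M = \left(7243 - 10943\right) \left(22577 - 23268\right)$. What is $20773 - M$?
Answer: $-2535927$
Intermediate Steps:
$M = 2556700$ ($M = \left(-3700\right) \left(-691\right) = 2556700$)
$20773 - M = 20773 - 2556700 = -2535927$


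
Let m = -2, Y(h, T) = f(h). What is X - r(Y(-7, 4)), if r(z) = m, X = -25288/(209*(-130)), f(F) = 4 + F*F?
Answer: 39814/13585 ≈ 2.9307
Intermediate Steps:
f(F) = 4 + F²
Y(h, T) = 4 + h²
X = 12644/13585 (X = -25288/(-27170) = -25288*(-1/27170) = 12644/13585 ≈ 0.93073)
r(z) = -2
X - r(Y(-7, 4)) = 12644/13585 - 1*(-2) = 12644/13585 + 2 = 39814/13585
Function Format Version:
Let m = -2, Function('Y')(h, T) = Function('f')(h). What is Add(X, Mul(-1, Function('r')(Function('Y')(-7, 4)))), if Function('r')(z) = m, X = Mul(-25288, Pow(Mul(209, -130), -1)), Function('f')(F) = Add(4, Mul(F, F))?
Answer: Rational(39814, 13585) ≈ 2.9307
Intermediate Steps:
Function('f')(F) = Add(4, Pow(F, 2))
Function('Y')(h, T) = Add(4, Pow(h, 2))
X = Rational(12644, 13585) (X = Mul(-25288, Pow(-27170, -1)) = Mul(-25288, Rational(-1, 27170)) = Rational(12644, 13585) ≈ 0.93073)
Function('r')(z) = -2
Add(X, Mul(-1, Function('r')(Function('Y')(-7, 4)))) = Add(Rational(12644, 13585), Mul(-1, -2)) = Add(Rational(12644, 13585), 2) = Rational(39814, 13585)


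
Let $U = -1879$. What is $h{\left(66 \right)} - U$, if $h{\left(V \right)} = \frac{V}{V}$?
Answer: $1880$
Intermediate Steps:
$h{\left(V \right)} = 1$
$h{\left(66 \right)} - U = 1 - -1879 = 1 + 1879 = 1880$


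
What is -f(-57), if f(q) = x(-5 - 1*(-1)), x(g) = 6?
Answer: -6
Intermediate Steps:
f(q) = 6
-f(-57) = -1*6 = -6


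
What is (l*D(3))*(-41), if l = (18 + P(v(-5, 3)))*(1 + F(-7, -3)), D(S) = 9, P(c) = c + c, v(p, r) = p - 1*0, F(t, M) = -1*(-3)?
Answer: -11808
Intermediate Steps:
F(t, M) = 3
v(p, r) = p (v(p, r) = p + 0 = p)
P(c) = 2*c
l = 32 (l = (18 + 2*(-5))*(1 + 3) = (18 - 10)*4 = 8*4 = 32)
(l*D(3))*(-41) = (32*9)*(-41) = 288*(-41) = -11808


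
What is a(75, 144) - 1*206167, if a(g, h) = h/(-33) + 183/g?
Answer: -56696454/275 ≈ -2.0617e+5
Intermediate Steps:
a(g, h) = 183/g - h/33 (a(g, h) = h*(-1/33) + 183/g = -h/33 + 183/g = 183/g - h/33)
a(75, 144) - 1*206167 = (183/75 - 1/33*144) - 1*206167 = (183*(1/75) - 48/11) - 206167 = (61/25 - 48/11) - 206167 = -529/275 - 206167 = -56696454/275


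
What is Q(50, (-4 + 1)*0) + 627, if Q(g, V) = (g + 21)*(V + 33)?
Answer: 2970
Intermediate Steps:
Q(g, V) = (21 + g)*(33 + V)
Q(50, (-4 + 1)*0) + 627 = (693 + 21*((-4 + 1)*0) + 33*50 + ((-4 + 1)*0)*50) + 627 = (693 + 21*(-3*0) + 1650 - 3*0*50) + 627 = (693 + 21*0 + 1650 + 0*50) + 627 = (693 + 0 + 1650 + 0) + 627 = 2343 + 627 = 2970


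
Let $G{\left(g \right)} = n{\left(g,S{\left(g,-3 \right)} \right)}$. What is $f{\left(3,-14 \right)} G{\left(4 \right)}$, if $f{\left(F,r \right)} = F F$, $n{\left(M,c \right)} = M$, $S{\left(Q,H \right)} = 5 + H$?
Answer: $36$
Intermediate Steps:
$f{\left(F,r \right)} = F^{2}$
$G{\left(g \right)} = g$
$f{\left(3,-14 \right)} G{\left(4 \right)} = 3^{2} \cdot 4 = 9 \cdot 4 = 36$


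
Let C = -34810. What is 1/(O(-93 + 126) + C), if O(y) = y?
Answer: -1/34777 ≈ -2.8755e-5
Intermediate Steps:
1/(O(-93 + 126) + C) = 1/((-93 + 126) - 34810) = 1/(33 - 34810) = 1/(-34777) = -1/34777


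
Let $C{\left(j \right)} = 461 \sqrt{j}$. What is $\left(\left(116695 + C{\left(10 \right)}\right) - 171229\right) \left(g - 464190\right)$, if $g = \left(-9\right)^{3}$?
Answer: $25353892746 - 214327659 \sqrt{10} \approx 2.4676 \cdot 10^{10}$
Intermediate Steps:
$g = -729$
$\left(\left(116695 + C{\left(10 \right)}\right) - 171229\right) \left(g - 464190\right) = \left(\left(116695 + 461 \sqrt{10}\right) - 171229\right) \left(-729 - 464190\right) = \left(-54534 + 461 \sqrt{10}\right) \left(-464919\right) = 25353892746 - 214327659 \sqrt{10}$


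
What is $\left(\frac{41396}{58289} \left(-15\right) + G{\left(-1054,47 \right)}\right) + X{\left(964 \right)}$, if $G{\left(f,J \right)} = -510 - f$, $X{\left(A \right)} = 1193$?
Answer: $\frac{100627053}{58289} \approx 1726.3$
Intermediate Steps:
$\left(\frac{41396}{58289} \left(-15\right) + G{\left(-1054,47 \right)}\right) + X{\left(964 \right)} = \left(\frac{41396}{58289} \left(-15\right) - -544\right) + 1193 = \left(41396 \cdot \frac{1}{58289} \left(-15\right) + \left(-510 + 1054\right)\right) + 1193 = \left(\frac{41396}{58289} \left(-15\right) + 544\right) + 1193 = \left(- \frac{620940}{58289} + 544\right) + 1193 = \frac{31088276}{58289} + 1193 = \frac{100627053}{58289}$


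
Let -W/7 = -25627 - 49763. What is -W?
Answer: -527730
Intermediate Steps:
W = 527730 (W = -7*(-25627 - 49763) = -7*(-75390) = 527730)
-W = -1*527730 = -527730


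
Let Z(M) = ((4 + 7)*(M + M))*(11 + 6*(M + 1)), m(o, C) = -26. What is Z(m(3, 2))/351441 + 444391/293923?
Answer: 179546447315/103296593043 ≈ 1.7382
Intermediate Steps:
Z(M) = 22*M*(17 + 6*M) (Z(M) = (11*(2*M))*(11 + 6*(1 + M)) = (22*M)*(11 + (6 + 6*M)) = (22*M)*(17 + 6*M) = 22*M*(17 + 6*M))
Z(m(3, 2))/351441 + 444391/293923 = (22*(-26)*(17 + 6*(-26)))/351441 + 444391/293923 = (22*(-26)*(17 - 156))*(1/351441) + 444391*(1/293923) = (22*(-26)*(-139))*(1/351441) + 444391/293923 = 79508*(1/351441) + 444391/293923 = 79508/351441 + 444391/293923 = 179546447315/103296593043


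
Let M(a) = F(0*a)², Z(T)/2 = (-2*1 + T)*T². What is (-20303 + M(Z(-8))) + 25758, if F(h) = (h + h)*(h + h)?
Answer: 5455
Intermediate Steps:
F(h) = 4*h² (F(h) = (2*h)*(2*h) = 4*h²)
Z(T) = 2*T²*(-2 + T) (Z(T) = 2*((-2*1 + T)*T²) = 2*((-2 + T)*T²) = 2*(T²*(-2 + T)) = 2*T²*(-2 + T))
M(a) = 0 (M(a) = (4*(0*a)²)² = (4*0²)² = (4*0)² = 0² = 0)
(-20303 + M(Z(-8))) + 25758 = (-20303 + 0) + 25758 = -20303 + 25758 = 5455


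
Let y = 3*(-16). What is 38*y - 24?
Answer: -1848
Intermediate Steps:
y = -48
38*y - 24 = 38*(-48) - 24 = -1824 - 24 = -1848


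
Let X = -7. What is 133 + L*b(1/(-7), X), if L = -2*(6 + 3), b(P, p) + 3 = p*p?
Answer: -695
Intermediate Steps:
b(P, p) = -3 + p² (b(P, p) = -3 + p*p = -3 + p²)
L = -18 (L = -2*9 = -18)
133 + L*b(1/(-7), X) = 133 - 18*(-3 + (-7)²) = 133 - 18*(-3 + 49) = 133 - 18*46 = 133 - 828 = -695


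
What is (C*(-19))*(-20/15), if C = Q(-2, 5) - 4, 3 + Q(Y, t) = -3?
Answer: -760/3 ≈ -253.33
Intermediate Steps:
Q(Y, t) = -6 (Q(Y, t) = -3 - 3 = -6)
C = -10 (C = -6 - 4 = -10)
(C*(-19))*(-20/15) = (-10*(-19))*(-20/15) = 190*(-20*1/15) = 190*(-4/3) = -760/3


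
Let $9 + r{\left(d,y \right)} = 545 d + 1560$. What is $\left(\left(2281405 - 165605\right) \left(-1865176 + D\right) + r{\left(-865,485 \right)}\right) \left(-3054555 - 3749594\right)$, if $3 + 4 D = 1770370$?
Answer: $20479836829596973576$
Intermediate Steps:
$D = \frac{1770367}{4}$ ($D = - \frac{3}{4} + \frac{1}{4} \cdot 1770370 = - \frac{3}{4} + \frac{885185}{2} = \frac{1770367}{4} \approx 4.4259 \cdot 10^{5}$)
$r{\left(d,y \right)} = 1551 + 545 d$ ($r{\left(d,y \right)} = -9 + \left(545 d + 1560\right) = -9 + \left(1560 + 545 d\right) = 1551 + 545 d$)
$\left(\left(2281405 - 165605\right) \left(-1865176 + D\right) + r{\left(-865,485 \right)}\right) \left(-3054555 - 3749594\right) = \left(\left(2281405 - 165605\right) \left(-1865176 + \frac{1770367}{4}\right) + \left(1551 + 545 \left(-865\right)\right)\right) \left(-3054555 - 3749594\right) = \left(2115800 \left(- \frac{5690337}{4}\right) + \left(1551 - 471425\right)\right) \left(-6804149\right) = \left(-3009903756150 - 469874\right) \left(-6804149\right) = \left(-3009904226024\right) \left(-6804149\right) = 20479836829596973576$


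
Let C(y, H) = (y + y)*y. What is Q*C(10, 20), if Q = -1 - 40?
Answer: -8200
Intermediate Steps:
Q = -41
C(y, H) = 2*y² (C(y, H) = (2*y)*y = 2*y²)
Q*C(10, 20) = -82*10² = -82*100 = -41*200 = -8200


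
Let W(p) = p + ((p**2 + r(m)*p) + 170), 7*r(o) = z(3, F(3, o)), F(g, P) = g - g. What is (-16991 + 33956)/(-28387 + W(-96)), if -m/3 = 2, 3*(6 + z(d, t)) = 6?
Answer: -23751/26659 ≈ -0.89092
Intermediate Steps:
F(g, P) = 0
z(d, t) = -4 (z(d, t) = -6 + (1/3)*6 = -6 + 2 = -4)
m = -6 (m = -3*2 = -6)
r(o) = -4/7 (r(o) = (1/7)*(-4) = -4/7)
W(p) = 170 + p**2 + 3*p/7 (W(p) = p + ((p**2 - 4*p/7) + 170) = p + (170 + p**2 - 4*p/7) = 170 + p**2 + 3*p/7)
(-16991 + 33956)/(-28387 + W(-96)) = (-16991 + 33956)/(-28387 + (170 + (-96)**2 + (3/7)*(-96))) = 16965/(-28387 + (170 + 9216 - 288/7)) = 16965/(-28387 + 65414/7) = 16965/(-133295/7) = 16965*(-7/133295) = -23751/26659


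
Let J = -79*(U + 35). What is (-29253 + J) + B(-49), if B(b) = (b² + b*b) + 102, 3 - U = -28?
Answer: -29563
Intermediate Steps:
U = 31 (U = 3 - 1*(-28) = 3 + 28 = 31)
B(b) = 102 + 2*b² (B(b) = (b² + b²) + 102 = 2*b² + 102 = 102 + 2*b²)
J = -5214 (J = -79*(31 + 35) = -79*66 = -5214)
(-29253 + J) + B(-49) = (-29253 - 5214) + (102 + 2*(-49)²) = -34467 + (102 + 2*2401) = -34467 + (102 + 4802) = -34467 + 4904 = -29563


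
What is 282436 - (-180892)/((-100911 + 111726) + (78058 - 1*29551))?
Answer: 8377424642/29661 ≈ 2.8244e+5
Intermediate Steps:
282436 - (-180892)/((-100911 + 111726) + (78058 - 1*29551)) = 282436 - (-180892)/(10815 + (78058 - 29551)) = 282436 - (-180892)/(10815 + 48507) = 282436 - (-180892)/59322 = 282436 - 1*(-90446/29661) = 282436 + 90446/29661 = 8377424642/29661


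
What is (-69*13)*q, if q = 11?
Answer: -9867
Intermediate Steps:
(-69*13)*q = -69*13*11 = -897*11 = -9867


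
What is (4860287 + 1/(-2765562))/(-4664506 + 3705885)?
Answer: -13441425036293/2651125810002 ≈ -5.0701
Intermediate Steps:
(4860287 + 1/(-2765562))/(-4664506 + 3705885) = (4860287 - 1/2765562)/(-958621) = (13441425036293/2765562)*(-1/958621) = -13441425036293/2651125810002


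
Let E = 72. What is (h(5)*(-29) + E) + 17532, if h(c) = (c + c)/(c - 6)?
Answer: 17894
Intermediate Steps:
h(c) = 2*c/(-6 + c) (h(c) = (2*c)/(-6 + c) = 2*c/(-6 + c))
(h(5)*(-29) + E) + 17532 = ((2*5/(-6 + 5))*(-29) + 72) + 17532 = ((2*5/(-1))*(-29) + 72) + 17532 = ((2*5*(-1))*(-29) + 72) + 17532 = (-10*(-29) + 72) + 17532 = (290 + 72) + 17532 = 362 + 17532 = 17894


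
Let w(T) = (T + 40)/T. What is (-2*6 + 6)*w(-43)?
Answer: -18/43 ≈ -0.41860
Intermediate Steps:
w(T) = (40 + T)/T
(-2*6 + 6)*w(-43) = (-2*6 + 6)*((40 - 43)/(-43)) = (-12 + 6)*(-1/43*(-3)) = -6*3/43 = -18/43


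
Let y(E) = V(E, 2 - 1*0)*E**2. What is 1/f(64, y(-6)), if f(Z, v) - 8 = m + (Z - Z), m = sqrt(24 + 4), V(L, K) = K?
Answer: 2/9 - sqrt(7)/18 ≈ 0.075236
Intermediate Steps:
y(E) = 2*E**2 (y(E) = (2 - 1*0)*E**2 = (2 + 0)*E**2 = 2*E**2)
m = 2*sqrt(7) (m = sqrt(28) = 2*sqrt(7) ≈ 5.2915)
f(Z, v) = 8 + 2*sqrt(7) (f(Z, v) = 8 + (2*sqrt(7) + (Z - Z)) = 8 + (2*sqrt(7) + 0) = 8 + 2*sqrt(7))
1/f(64, y(-6)) = 1/(8 + 2*sqrt(7))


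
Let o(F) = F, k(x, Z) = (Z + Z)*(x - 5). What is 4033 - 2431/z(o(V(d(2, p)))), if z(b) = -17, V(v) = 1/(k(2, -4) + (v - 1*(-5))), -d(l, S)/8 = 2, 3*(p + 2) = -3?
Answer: 4176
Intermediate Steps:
p = -3 (p = -2 + (⅓)*(-3) = -2 - 1 = -3)
d(l, S) = -16 (d(l, S) = -8*2 = -16)
k(x, Z) = 2*Z*(-5 + x) (k(x, Z) = (2*Z)*(-5 + x) = 2*Z*(-5 + x))
V(v) = 1/(29 + v) (V(v) = 1/(2*(-4)*(-5 + 2) + (v - 1*(-5))) = 1/(2*(-4)*(-3) + (v + 5)) = 1/(24 + (5 + v)) = 1/(29 + v))
4033 - 2431/z(o(V(d(2, p)))) = 4033 - 2431/(-17) = 4033 - 2431*(-1/17) = 4033 + 143 = 4176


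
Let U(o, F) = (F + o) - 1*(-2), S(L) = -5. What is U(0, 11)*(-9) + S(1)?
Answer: -122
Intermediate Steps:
U(o, F) = 2 + F + o (U(o, F) = (F + o) + 2 = 2 + F + o)
U(0, 11)*(-9) + S(1) = (2 + 11 + 0)*(-9) - 5 = 13*(-9) - 5 = -117 - 5 = -122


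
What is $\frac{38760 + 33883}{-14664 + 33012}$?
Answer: $\frac{72643}{18348} \approx 3.9592$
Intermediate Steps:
$\frac{38760 + 33883}{-14664 + 33012} = \frac{72643}{18348}$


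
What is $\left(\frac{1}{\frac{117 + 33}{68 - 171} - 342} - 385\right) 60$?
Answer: $- \frac{68099315}{2948} \approx -23100.0$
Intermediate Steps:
$\left(\frac{1}{\frac{117 + 33}{68 - 171} - 342} - 385\right) 60 = \left(\frac{1}{\frac{150}{-103} - 342} - 385\right) 60 = \left(\frac{1}{150 \left(- \frac{1}{103}\right) - 342} - 385\right) 60 = \left(\frac{1}{- \frac{150}{103} - 342} - 385\right) 60 = \left(\frac{1}{- \frac{35376}{103}} - 385\right) 60 = \left(- \frac{103}{35376} - 385\right) 60 = \left(- \frac{13619863}{35376}\right) 60 = - \frac{68099315}{2948}$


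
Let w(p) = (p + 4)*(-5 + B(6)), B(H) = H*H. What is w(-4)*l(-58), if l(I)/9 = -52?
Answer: 0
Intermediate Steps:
l(I) = -468 (l(I) = 9*(-52) = -468)
B(H) = H²
w(p) = 124 + 31*p (w(p) = (p + 4)*(-5 + 6²) = (4 + p)*(-5 + 36) = (4 + p)*31 = 124 + 31*p)
w(-4)*l(-58) = (124 + 31*(-4))*(-468) = (124 - 124)*(-468) = 0*(-468) = 0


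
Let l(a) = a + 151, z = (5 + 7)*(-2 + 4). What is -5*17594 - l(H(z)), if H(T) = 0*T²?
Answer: -88121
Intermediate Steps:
z = 24 (z = 12*2 = 24)
H(T) = 0
l(a) = 151 + a
-5*17594 - l(H(z)) = -5*17594 - (151 + 0) = -87970 - 1*151 = -87970 - 151 = -88121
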